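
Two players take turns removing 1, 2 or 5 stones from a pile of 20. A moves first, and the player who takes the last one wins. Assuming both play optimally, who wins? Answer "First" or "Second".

First

i:   0  1  2  3  4  5  6  7  8  9 10 11 12 13 14 15 16 17 18 19 20
     L  W  W  L  W  W  L  W  W  L  W  W  L  W  W  L  W  W  L  W  W
Position 20 is W, so the first player wins.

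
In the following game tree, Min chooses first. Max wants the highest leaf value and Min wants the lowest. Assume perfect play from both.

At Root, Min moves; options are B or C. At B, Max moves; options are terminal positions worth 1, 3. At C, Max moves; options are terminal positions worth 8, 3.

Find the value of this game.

3

B (Max): max(1, 3) = 3
C (Max): max(8, 3) = 8
Root (Min): min(3, 8) = 3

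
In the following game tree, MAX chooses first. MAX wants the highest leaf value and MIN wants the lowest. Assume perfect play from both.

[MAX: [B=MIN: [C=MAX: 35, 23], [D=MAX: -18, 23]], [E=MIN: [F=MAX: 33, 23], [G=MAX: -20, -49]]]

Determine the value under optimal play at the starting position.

23

C (MAX): max(35, 23) = 35
D (MAX): max(-18, 23) = 23
B (MIN): min(35, 23) = 23
F (MAX): max(33, 23) = 33
G (MAX): max(-20, -49) = -20
E (MIN): min(33, -20) = -20
Root (MAX): max(23, -20) = 23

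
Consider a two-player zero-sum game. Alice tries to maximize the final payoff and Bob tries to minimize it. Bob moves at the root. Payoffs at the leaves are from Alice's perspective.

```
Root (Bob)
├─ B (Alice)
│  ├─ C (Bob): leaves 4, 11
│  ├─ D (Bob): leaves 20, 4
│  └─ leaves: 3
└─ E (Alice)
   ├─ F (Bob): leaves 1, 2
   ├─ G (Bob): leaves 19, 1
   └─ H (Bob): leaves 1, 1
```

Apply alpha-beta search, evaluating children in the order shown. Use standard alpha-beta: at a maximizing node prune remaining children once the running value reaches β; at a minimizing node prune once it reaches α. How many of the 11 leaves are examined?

10

C [α=-∞,β=+∞]: v=4
D [α=4,β=+∞]: v=4
B [α=-∞,β=+∞]: v=4
F [α=-∞,β=4]: v=1
G [α=1,β=4]: v=1
H [α=1,β=4]: v=1 after child 1 ≤ α → α-cutoff, skip 1
E [α=-∞,β=4]: v=1
Root [α=-∞,β=+∞]: v=1
Leaves evaluated: 10 of 11.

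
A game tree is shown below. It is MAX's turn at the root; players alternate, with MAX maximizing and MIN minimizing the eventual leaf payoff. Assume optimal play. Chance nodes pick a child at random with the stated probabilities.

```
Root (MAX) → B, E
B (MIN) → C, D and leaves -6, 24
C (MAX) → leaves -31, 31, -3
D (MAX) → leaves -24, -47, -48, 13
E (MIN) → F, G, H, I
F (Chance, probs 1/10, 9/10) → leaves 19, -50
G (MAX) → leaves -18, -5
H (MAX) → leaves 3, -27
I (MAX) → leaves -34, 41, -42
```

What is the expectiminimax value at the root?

C (MAX): max(-31, 31, -3) = 31
D (MAX): max(-24, -47, -48, 13) = 13
B (MIN): min(31, 13, -6, 24) = -6
F (Chance): 1/10·19 + 9/10·-50 = -43.1
G (MAX): max(-18, -5) = -5
H (MAX): max(3, -27) = 3
I (MAX): max(-34, 41, -42) = 41
E (MIN): min(-43.1, -5, 3, 41) = -43.1
Root (MAX): max(-6, -43.1) = -6

-6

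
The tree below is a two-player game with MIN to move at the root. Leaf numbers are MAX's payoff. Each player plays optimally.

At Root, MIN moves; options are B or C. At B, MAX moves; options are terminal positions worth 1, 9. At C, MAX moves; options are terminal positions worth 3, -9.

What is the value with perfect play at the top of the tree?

B (MAX): max(1, 9) = 9
C (MAX): max(3, -9) = 3
Root (MIN): min(9, 3) = 3

3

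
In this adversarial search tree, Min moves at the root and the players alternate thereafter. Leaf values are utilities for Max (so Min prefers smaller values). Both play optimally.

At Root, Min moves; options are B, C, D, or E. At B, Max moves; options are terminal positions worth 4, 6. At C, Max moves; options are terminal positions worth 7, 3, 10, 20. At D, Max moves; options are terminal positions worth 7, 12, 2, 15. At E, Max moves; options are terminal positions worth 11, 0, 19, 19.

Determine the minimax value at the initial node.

B (Max): max(4, 6) = 6
C (Max): max(7, 3, 10, 20) = 20
D (Max): max(7, 12, 2, 15) = 15
E (Max): max(11, 0, 19, 19) = 19
Root (Min): min(6, 20, 15, 19) = 6

6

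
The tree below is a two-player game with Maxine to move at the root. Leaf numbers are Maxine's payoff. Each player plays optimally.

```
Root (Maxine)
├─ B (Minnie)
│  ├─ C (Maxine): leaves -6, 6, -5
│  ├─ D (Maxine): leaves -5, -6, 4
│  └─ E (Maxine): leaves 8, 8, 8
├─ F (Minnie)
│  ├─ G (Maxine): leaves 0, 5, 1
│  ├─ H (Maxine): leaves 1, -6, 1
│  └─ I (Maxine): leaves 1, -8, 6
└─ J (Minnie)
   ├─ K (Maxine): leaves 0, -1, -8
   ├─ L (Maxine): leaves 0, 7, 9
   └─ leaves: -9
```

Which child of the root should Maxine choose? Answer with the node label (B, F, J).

C (Maxine): max(-6, 6, -5) = 6
D (Maxine): max(-5, -6, 4) = 4
E (Maxine): max(8, 8, 8) = 8
B (Minnie): min(6, 4, 8) = 4
G (Maxine): max(0, 5, 1) = 5
H (Maxine): max(1, -6, 1) = 1
I (Maxine): max(1, -8, 6) = 6
F (Minnie): min(5, 1, 6) = 1
K (Maxine): max(0, -1, -8) = 0
L (Maxine): max(0, 7, 9) = 9
J (Minnie): min(0, 9, -9) = -9
Root (Maxine): max(4, 1, -9) = 4
Maxine picks the child with the highest value: B (value 4).

B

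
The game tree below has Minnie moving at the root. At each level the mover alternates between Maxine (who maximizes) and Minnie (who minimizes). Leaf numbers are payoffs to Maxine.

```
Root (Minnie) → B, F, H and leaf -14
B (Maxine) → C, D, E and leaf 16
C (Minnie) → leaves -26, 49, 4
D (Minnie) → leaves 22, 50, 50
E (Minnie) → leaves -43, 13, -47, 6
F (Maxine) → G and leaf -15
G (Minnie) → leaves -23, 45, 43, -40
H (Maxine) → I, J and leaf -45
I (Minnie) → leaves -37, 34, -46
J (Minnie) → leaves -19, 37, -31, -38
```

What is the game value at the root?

-38

C (Minnie): min(-26, 49, 4) = -26
D (Minnie): min(22, 50, 50) = 22
E (Minnie): min(-43, 13, -47, 6) = -47
B (Maxine): max(-26, 22, -47, 16) = 22
G (Minnie): min(-23, 45, 43, -40) = -40
F (Maxine): max(-40, -15) = -15
I (Minnie): min(-37, 34, -46) = -46
J (Minnie): min(-19, 37, -31, -38) = -38
H (Maxine): max(-46, -38, -45) = -38
Root (Minnie): min(22, -15, -38, -14) = -38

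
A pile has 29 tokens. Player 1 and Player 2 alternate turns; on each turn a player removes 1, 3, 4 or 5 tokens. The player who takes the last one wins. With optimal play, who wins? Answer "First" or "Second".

i:   0  1  2  3  4  5  6  7  8  9 10 11 12 13 14 15 16 17 18 19 20 21 22 23 24 25 26 27 28 29
     L  W  L  W  W  W  W  W  L  W  L  W  W  W  W  W  L  W  L  W  W  W  W  W  L  W  L  W  W  W
Position 29 is W, so the first player wins.

First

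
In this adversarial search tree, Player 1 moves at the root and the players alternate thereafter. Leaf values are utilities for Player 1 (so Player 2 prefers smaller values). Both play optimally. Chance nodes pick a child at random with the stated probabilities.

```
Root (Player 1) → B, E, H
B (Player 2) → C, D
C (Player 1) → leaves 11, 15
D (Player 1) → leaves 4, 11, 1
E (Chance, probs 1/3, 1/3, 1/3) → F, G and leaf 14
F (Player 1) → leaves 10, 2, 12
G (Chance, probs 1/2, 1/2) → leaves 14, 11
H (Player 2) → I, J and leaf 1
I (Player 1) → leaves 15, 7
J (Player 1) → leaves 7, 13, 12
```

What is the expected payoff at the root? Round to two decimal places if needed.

12.83

C (Player 1): max(11, 15) = 15
D (Player 1): max(4, 11, 1) = 11
B (Player 2): min(15, 11) = 11
F (Player 1): max(10, 2, 12) = 12
G (Chance): 1/2·14 + 1/2·11 = 12.5
E (Chance): 1/3·12 + 1/3·12.5 + 1/3·14 = 12.83
I (Player 1): max(15, 7) = 15
J (Player 1): max(7, 13, 12) = 13
H (Player 2): min(15, 13, 1) = 1
Root (Player 1): max(11, 12.83, 1) = 12.83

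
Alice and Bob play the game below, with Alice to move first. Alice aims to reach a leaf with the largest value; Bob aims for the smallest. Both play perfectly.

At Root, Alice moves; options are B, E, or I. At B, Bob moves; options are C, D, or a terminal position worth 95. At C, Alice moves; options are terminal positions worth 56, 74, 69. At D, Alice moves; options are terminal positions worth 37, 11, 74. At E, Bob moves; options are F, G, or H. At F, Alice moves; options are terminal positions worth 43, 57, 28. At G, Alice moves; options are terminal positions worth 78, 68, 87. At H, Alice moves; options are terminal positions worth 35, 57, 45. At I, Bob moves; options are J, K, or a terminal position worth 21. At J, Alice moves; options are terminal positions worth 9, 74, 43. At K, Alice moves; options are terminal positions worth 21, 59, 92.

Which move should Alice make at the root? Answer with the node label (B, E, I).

C (Alice): max(56, 74, 69) = 74
D (Alice): max(37, 11, 74) = 74
B (Bob): min(74, 74, 95) = 74
F (Alice): max(43, 57, 28) = 57
G (Alice): max(78, 68, 87) = 87
H (Alice): max(35, 57, 45) = 57
E (Bob): min(57, 87, 57) = 57
J (Alice): max(9, 74, 43) = 74
K (Alice): max(21, 59, 92) = 92
I (Bob): min(74, 92, 21) = 21
Root (Alice): max(74, 57, 21) = 74
Alice picks the child with the highest value: B (value 74).

B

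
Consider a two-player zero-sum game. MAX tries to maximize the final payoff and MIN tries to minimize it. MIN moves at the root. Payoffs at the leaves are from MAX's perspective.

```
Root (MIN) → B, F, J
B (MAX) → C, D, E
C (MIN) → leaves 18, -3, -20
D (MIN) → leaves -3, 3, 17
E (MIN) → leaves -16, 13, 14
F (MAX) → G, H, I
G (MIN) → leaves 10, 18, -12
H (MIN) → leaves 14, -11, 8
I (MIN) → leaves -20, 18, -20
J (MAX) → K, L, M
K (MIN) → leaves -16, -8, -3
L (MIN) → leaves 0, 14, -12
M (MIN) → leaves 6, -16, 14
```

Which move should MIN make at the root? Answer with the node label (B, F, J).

C (MIN): min(18, -3, -20) = -20
D (MIN): min(-3, 3, 17) = -3
E (MIN): min(-16, 13, 14) = -16
B (MAX): max(-20, -3, -16) = -3
G (MIN): min(10, 18, -12) = -12
H (MIN): min(14, -11, 8) = -11
I (MIN): min(-20, 18, -20) = -20
F (MAX): max(-12, -11, -20) = -11
K (MIN): min(-16, -8, -3) = -16
L (MIN): min(0, 14, -12) = -12
M (MIN): min(6, -16, 14) = -16
J (MAX): max(-16, -12, -16) = -12
Root (MIN): min(-3, -11, -12) = -12
MIN picks the child with the lowest value: J (value -12).

J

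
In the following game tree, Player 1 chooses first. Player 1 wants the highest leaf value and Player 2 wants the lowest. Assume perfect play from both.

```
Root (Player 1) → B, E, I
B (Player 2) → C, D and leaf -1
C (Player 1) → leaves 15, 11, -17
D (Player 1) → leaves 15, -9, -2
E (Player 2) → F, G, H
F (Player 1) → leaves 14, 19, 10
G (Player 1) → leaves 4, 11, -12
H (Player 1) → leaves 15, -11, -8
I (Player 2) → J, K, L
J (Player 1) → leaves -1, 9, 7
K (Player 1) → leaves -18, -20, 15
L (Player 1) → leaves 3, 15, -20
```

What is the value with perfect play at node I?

9

J: max(-1, 9, 7) = 9
K: max(-18, -20, 15) = 15
L: max(3, 15, -20) = 15
I: min(9, 15, 15) = 9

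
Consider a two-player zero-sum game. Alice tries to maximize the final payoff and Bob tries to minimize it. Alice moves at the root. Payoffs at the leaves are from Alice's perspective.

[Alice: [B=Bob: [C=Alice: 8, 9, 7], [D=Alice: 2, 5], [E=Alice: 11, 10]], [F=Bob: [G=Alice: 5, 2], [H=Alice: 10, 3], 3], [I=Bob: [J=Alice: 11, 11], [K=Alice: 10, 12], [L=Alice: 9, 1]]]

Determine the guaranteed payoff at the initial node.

9

C (Alice): max(8, 9, 7) = 9
D (Alice): max(2, 5) = 5
E (Alice): max(11, 10) = 11
B (Bob): min(9, 5, 11) = 5
G (Alice): max(5, 2) = 5
H (Alice): max(10, 3) = 10
F (Bob): min(5, 10, 3) = 3
J (Alice): max(11, 11) = 11
K (Alice): max(10, 12) = 12
L (Alice): max(9, 1) = 9
I (Bob): min(11, 12, 9) = 9
Root (Alice): max(5, 3, 9) = 9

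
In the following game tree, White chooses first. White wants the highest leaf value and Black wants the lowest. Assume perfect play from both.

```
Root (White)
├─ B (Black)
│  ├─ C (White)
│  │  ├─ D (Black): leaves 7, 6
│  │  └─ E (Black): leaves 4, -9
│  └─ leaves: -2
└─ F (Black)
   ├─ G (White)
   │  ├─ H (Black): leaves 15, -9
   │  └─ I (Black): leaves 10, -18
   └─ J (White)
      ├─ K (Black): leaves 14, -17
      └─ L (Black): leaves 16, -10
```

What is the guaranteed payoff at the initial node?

-2

D (Black): min(7, 6) = 6
E (Black): min(4, -9) = -9
C (White): max(6, -9) = 6
B (Black): min(6, -2) = -2
H (Black): min(15, -9) = -9
I (Black): min(10, -18) = -18
G (White): max(-9, -18) = -9
K (Black): min(14, -17) = -17
L (Black): min(16, -10) = -10
J (White): max(-17, -10) = -10
F (Black): min(-9, -10) = -10
Root (White): max(-2, -10) = -2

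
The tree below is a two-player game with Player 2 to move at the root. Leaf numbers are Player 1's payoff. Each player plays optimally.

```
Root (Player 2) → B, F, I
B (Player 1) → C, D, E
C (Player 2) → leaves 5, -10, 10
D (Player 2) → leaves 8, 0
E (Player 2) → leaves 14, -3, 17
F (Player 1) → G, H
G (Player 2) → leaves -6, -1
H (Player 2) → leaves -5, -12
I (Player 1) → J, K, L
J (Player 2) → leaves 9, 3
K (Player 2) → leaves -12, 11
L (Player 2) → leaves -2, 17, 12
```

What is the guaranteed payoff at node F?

G: min(-6, -1) = -6
H: min(-5, -12) = -12
F: max(-6, -12) = -6

-6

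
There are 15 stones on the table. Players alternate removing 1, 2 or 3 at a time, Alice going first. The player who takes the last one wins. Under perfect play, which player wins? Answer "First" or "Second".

Compute winning (W) and losing (L) positions by backward induction:
i:   0  1  2  3  4  5  6  7  8  9 10 11 12 13 14 15
     L  W  W  W  L  W  W  W  L  W  W  W  L  W  W  W
Position 15 is W, so the first player wins.

First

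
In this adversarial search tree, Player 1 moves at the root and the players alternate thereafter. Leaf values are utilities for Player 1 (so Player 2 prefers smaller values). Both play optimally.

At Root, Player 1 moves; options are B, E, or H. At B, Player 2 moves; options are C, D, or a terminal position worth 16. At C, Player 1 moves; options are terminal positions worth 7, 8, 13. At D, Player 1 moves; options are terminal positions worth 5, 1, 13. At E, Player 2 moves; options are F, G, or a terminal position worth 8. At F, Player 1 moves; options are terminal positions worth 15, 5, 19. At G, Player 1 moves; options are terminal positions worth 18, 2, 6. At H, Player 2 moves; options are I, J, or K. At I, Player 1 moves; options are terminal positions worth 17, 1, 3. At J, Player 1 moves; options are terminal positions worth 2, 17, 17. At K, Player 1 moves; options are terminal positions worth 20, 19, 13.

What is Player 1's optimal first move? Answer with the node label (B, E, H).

C (Player 1): max(7, 8, 13) = 13
D (Player 1): max(5, 1, 13) = 13
B (Player 2): min(13, 13, 16) = 13
F (Player 1): max(15, 5, 19) = 19
G (Player 1): max(18, 2, 6) = 18
E (Player 2): min(19, 18, 8) = 8
I (Player 1): max(17, 1, 3) = 17
J (Player 1): max(2, 17, 17) = 17
K (Player 1): max(20, 19, 13) = 20
H (Player 2): min(17, 17, 20) = 17
Root (Player 1): max(13, 8, 17) = 17
Player 1 picks the child with the highest value: H (value 17).

H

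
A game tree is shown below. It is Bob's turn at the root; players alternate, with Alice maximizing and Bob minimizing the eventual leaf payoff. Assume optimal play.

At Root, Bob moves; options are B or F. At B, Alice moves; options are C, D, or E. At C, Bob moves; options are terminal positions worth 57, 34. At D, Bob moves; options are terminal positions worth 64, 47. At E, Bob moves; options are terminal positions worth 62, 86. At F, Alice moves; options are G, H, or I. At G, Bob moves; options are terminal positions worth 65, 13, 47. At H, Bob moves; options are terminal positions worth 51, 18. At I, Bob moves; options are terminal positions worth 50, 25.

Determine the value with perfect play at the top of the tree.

25

C (Bob): min(57, 34) = 34
D (Bob): min(64, 47) = 47
E (Bob): min(62, 86) = 62
B (Alice): max(34, 47, 62) = 62
G (Bob): min(65, 13, 47) = 13
H (Bob): min(51, 18) = 18
I (Bob): min(50, 25) = 25
F (Alice): max(13, 18, 25) = 25
Root (Bob): min(62, 25) = 25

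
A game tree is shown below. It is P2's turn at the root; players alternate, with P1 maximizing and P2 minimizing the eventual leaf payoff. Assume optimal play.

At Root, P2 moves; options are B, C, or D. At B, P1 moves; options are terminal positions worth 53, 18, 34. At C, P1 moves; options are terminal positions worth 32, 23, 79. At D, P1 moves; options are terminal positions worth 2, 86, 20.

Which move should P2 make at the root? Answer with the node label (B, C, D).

B

B (P1): max(53, 18, 34) = 53
C (P1): max(32, 23, 79) = 79
D (P1): max(2, 86, 20) = 86
Root (P2): min(53, 79, 86) = 53
P2 picks the child with the lowest value: B (value 53).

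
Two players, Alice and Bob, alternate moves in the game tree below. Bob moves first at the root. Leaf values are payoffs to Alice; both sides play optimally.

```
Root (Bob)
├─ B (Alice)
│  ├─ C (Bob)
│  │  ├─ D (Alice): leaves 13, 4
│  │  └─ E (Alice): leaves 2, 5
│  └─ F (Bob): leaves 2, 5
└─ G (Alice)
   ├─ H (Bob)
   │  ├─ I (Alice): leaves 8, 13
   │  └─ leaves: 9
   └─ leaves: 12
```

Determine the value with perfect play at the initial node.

5

D (Alice): max(13, 4) = 13
E (Alice): max(2, 5) = 5
C (Bob): min(13, 5) = 5
F (Bob): min(2, 5) = 2
B (Alice): max(5, 2) = 5
I (Alice): max(8, 13) = 13
H (Bob): min(13, 9) = 9
G (Alice): max(9, 12) = 12
Root (Bob): min(5, 12) = 5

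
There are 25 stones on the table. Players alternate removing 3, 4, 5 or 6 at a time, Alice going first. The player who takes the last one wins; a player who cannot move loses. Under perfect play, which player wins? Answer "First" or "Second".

First

Compute winning (W) and losing (L) positions by backward induction:
i:   0  1  2  3  4  5  6  7  8  9 10 11 12 13 14 15 16 17 18 19 20 21 22 23 24 25
     L  L  L  W  W  W  W  W  W  L  L  L  W  W  W  W  W  W  L  L  L  W  W  W  W  W
Position 25 is W, so the first player wins.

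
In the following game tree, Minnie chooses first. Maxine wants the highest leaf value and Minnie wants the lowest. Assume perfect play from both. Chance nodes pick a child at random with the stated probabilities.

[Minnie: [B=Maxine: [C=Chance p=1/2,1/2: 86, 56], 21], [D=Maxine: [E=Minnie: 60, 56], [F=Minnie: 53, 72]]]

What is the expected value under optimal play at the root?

C (Chance): 1/2·86 + 1/2·56 = 71
B (Maxine): max(71, 21) = 71
E (Minnie): min(60, 56) = 56
F (Minnie): min(53, 72) = 53
D (Maxine): max(56, 53) = 56
Root (Minnie): min(71, 56) = 56

56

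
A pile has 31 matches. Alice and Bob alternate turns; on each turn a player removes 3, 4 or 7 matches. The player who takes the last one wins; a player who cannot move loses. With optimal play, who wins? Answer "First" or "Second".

Mark each pile size as W (mover wins) or L (mover loses):
i:   0  1  2  3  4  5  6  7  8  9 10 11 12 13 14 15 16 17 18 19 20 21 22 23 24 25 26 27 28 29 30 31
     L  L  L  W  W  W  W  W  W  W  L  L  L  W  W  W  W  W  W  W  L  L  L  W  W  W  W  W  W  W  L  L
Position 31 is L, so the second player wins.

Second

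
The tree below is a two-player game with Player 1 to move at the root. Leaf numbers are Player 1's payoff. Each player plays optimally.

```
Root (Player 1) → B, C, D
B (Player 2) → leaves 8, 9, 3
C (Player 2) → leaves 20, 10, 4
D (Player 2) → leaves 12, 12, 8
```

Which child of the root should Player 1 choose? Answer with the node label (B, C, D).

D

B (Player 2): min(8, 9, 3) = 3
C (Player 2): min(20, 10, 4) = 4
D (Player 2): min(12, 12, 8) = 8
Root (Player 1): max(3, 4, 8) = 8
Player 1 picks the child with the highest value: D (value 8).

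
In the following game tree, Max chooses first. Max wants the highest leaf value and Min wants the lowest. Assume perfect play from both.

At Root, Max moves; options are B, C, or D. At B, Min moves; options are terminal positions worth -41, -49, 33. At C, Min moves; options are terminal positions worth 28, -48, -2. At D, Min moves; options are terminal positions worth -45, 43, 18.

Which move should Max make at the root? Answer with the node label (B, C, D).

D

B (Min): min(-41, -49, 33) = -49
C (Min): min(28, -48, -2) = -48
D (Min): min(-45, 43, 18) = -45
Root (Max): max(-49, -48, -45) = -45
Max picks the child with the highest value: D (value -45).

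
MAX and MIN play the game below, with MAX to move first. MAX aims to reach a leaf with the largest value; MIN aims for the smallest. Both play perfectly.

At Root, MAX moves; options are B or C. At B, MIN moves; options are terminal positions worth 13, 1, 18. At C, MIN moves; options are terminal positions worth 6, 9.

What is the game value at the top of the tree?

6

B (MIN): min(13, 1, 18) = 1
C (MIN): min(6, 9) = 6
Root (MAX): max(1, 6) = 6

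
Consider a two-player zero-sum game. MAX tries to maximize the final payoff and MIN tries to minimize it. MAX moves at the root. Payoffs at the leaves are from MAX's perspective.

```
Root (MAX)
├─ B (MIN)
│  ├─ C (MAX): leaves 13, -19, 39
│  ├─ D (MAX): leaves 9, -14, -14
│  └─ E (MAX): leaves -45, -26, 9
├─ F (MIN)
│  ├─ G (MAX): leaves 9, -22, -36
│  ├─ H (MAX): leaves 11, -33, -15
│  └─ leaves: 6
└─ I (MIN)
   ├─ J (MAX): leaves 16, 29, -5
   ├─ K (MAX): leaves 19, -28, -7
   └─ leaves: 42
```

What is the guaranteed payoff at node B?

9

C: max(13, -19, 39) = 39
D: max(9, -14, -14) = 9
E: max(-45, -26, 9) = 9
B: min(39, 9, 9) = 9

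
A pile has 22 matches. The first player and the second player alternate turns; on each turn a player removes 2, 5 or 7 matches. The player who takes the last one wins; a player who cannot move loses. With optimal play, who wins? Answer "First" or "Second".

Mark each pile size as W (mover wins) or L (mover loses):
i:   0  1  2  3  4  5  6  7  8  9 10 11 12 13 14 15 16 17 18 19 20 21 22
     L  L  W  W  L  W  W  W  W  W  L  W  W  L  L  W  W  W  W  W  W  W  L
Position 22 is L, so the second player wins.

Second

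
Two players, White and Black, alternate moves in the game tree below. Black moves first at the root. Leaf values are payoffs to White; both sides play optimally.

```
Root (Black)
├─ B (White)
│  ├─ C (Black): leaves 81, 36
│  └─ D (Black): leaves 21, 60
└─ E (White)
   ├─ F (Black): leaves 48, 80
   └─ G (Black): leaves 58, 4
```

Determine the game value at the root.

36

C (Black): min(81, 36) = 36
D (Black): min(21, 60) = 21
B (White): max(36, 21) = 36
F (Black): min(48, 80) = 48
G (Black): min(58, 4) = 4
E (White): max(48, 4) = 48
Root (Black): min(36, 48) = 36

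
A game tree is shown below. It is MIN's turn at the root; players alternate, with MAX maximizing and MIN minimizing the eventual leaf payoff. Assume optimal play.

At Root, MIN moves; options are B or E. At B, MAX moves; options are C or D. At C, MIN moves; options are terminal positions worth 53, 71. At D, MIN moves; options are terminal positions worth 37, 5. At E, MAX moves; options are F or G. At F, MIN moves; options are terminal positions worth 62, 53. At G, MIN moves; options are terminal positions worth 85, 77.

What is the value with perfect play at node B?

C: min(53, 71) = 53
D: min(37, 5) = 5
B: max(53, 5) = 53

53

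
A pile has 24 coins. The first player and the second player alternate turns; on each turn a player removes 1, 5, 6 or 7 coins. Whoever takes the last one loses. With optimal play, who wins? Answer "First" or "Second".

Positions where the player to move wins (W) vs loses (L):
i:   0  1  2  3  4  5  6  7  8  9 10 11 12 13 14 15 16 17 18 19 20 21 22 23 24
     W  L  W  L  W  L  W  W  W  W  W  W  W  L  W  L  W  L  W  W  W  W  W  W  W
Position 24 is W, so the first player wins.

First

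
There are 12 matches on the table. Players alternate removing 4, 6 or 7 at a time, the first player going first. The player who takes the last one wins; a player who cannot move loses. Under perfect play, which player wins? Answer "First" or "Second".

Second

W/L table (W = player to move can force a win):
i:   0  1  2  3  4  5  6  7  8  9 10 11 12
     L  L  L  L  W  W  W  W  W  W  W  L  L
Position 12 is L, so the second player wins.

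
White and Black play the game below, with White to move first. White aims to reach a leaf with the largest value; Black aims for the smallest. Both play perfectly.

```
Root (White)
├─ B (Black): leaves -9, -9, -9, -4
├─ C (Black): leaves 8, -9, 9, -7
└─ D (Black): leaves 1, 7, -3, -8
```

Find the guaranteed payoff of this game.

B (Black): min(-9, -9, -9, -4) = -9
C (Black): min(8, -9, 9, -7) = -9
D (Black): min(1, 7, -3, -8) = -8
Root (White): max(-9, -9, -8) = -8

-8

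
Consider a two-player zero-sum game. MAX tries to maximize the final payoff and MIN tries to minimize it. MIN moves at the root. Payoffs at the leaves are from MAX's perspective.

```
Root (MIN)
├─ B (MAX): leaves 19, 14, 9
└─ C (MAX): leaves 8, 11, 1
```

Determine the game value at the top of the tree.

B (MAX): max(19, 14, 9) = 19
C (MAX): max(8, 11, 1) = 11
Root (MIN): min(19, 11) = 11

11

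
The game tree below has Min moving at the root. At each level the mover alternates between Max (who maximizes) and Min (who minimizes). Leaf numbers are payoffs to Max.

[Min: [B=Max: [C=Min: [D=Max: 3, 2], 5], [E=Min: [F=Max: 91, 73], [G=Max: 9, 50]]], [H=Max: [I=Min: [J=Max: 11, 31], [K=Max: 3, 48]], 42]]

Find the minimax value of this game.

42

D (Max): max(3, 2) = 3
C (Min): min(3, 5) = 3
F (Max): max(91, 73) = 91
G (Max): max(9, 50) = 50
E (Min): min(91, 50) = 50
B (Max): max(3, 50) = 50
J (Max): max(11, 31) = 31
K (Max): max(3, 48) = 48
I (Min): min(31, 48) = 31
H (Max): max(31, 42) = 42
Root (Min): min(50, 42) = 42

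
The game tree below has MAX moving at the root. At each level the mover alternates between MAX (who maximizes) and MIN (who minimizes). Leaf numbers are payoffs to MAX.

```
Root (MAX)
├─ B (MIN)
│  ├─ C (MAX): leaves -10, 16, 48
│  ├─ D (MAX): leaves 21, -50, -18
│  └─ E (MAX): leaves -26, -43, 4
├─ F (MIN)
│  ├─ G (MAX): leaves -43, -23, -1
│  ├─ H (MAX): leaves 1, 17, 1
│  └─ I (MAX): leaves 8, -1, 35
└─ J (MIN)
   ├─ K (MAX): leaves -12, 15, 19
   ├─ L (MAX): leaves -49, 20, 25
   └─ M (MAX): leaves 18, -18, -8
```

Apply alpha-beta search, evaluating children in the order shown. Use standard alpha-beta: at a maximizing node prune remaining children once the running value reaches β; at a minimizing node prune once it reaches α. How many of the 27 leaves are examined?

20

C [α=-∞,β=+∞]: v=48
D [α=-∞,β=48]: v=21
E [α=-∞,β=21]: v=4
B [α=-∞,β=+∞]: v=4
G [α=4,β=+∞]: v=-1
F [α=4,β=+∞]: v=-1 after child 1 ≤ α → α-cutoff, skip 2
K [α=4,β=+∞]: v=19
L [α=4,β=19]: v=20 after child 2 ≥ β → β-cutoff, skip 1
M [α=4,β=19]: v=18
J [α=4,β=+∞]: v=18
Root [α=-∞,β=+∞]: v=18
Leaves evaluated: 20 of 27.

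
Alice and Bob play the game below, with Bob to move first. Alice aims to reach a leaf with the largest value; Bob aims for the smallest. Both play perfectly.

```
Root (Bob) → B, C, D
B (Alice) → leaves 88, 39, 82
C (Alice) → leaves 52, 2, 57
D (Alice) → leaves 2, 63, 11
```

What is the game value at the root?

57

B (Alice): max(88, 39, 82) = 88
C (Alice): max(52, 2, 57) = 57
D (Alice): max(2, 63, 11) = 63
Root (Bob): min(88, 57, 63) = 57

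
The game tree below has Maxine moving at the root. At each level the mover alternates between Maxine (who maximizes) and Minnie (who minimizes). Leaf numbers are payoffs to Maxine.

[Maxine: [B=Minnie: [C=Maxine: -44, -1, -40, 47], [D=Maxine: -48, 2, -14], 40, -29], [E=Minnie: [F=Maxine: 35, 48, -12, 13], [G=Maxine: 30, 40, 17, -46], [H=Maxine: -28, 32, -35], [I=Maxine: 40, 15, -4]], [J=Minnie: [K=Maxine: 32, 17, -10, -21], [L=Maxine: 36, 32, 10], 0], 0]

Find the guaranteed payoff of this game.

C (Maxine): max(-44, -1, -40, 47) = 47
D (Maxine): max(-48, 2, -14) = 2
B (Minnie): min(47, 2, 40, -29) = -29
F (Maxine): max(35, 48, -12, 13) = 48
G (Maxine): max(30, 40, 17, -46) = 40
H (Maxine): max(-28, 32, -35) = 32
I (Maxine): max(40, 15, -4) = 40
E (Minnie): min(48, 40, 32, 40) = 32
K (Maxine): max(32, 17, -10, -21) = 32
L (Maxine): max(36, 32, 10) = 36
J (Minnie): min(32, 36, 0) = 0
Root (Maxine): max(-29, 32, 0, 0) = 32

32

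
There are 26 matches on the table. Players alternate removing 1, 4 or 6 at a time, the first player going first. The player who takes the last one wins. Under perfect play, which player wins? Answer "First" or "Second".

First

Positions where the player to move wins (W) vs loses (L):
i:   0  1  2  3  4  5  6  7  8  9 10 11 12 13 14 15 16 17 18 19 20 21 22 23 24 25 26
     L  W  L  W  W  L  W  L  W  W  L  W  L  W  W  L  W  L  W  W  L  W  L  W  W  L  W
Position 26 is W, so the first player wins.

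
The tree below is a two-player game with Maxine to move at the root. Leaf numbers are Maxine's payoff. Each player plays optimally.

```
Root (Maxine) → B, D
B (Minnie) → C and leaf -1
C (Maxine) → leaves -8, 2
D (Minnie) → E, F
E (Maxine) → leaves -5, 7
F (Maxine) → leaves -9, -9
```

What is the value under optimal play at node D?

-9

E: max(-5, 7) = 7
F: max(-9, -9) = -9
D: min(7, -9) = -9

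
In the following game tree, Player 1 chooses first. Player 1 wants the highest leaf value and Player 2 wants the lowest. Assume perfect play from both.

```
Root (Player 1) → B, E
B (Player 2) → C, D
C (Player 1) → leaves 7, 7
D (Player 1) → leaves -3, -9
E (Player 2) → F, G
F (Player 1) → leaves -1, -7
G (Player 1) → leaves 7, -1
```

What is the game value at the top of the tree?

C (Player 1): max(7, 7) = 7
D (Player 1): max(-3, -9) = -3
B (Player 2): min(7, -3) = -3
F (Player 1): max(-1, -7) = -1
G (Player 1): max(7, -1) = 7
E (Player 2): min(-1, 7) = -1
Root (Player 1): max(-3, -1) = -1

-1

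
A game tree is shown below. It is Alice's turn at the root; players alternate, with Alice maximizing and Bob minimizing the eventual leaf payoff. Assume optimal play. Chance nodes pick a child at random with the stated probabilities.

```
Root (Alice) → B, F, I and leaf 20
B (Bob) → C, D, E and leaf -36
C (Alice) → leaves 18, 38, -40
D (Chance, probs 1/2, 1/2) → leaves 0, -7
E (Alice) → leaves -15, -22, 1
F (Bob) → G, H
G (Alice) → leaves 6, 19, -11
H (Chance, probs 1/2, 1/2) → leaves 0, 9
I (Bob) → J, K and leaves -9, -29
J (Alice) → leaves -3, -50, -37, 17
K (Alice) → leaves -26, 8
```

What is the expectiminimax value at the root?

20

C (Alice): max(18, 38, -40) = 38
D (Chance): 1/2·0 + 1/2·-7 = -3.5
E (Alice): max(-15, -22, 1) = 1
B (Bob): min(38, -3.5, 1, -36) = -36
G (Alice): max(6, 19, -11) = 19
H (Chance): 1/2·0 + 1/2·9 = 4.5
F (Bob): min(19, 4.5) = 4.5
J (Alice): max(-3, -50, -37, 17) = 17
K (Alice): max(-26, 8) = 8
I (Bob): min(17, 8, -9, -29) = -29
Root (Alice): max(-36, 4.5, -29, 20) = 20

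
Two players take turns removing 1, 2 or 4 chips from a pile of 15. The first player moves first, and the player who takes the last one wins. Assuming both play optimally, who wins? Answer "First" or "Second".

Second

W/L table (W = player to move can force a win):
i:   0  1  2  3  4  5  6  7  8  9 10 11 12 13 14 15
     L  W  W  L  W  W  L  W  W  L  W  W  L  W  W  L
Position 15 is L, so the second player wins.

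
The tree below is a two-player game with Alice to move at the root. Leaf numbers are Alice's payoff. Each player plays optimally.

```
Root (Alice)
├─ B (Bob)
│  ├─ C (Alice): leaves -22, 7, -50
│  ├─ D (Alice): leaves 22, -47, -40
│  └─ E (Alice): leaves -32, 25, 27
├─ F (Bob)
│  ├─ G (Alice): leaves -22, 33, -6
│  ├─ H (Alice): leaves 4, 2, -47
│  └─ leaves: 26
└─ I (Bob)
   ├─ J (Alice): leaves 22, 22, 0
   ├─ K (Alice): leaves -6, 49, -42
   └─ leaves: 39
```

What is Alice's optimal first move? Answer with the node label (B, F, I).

C (Alice): max(-22, 7, -50) = 7
D (Alice): max(22, -47, -40) = 22
E (Alice): max(-32, 25, 27) = 27
B (Bob): min(7, 22, 27) = 7
G (Alice): max(-22, 33, -6) = 33
H (Alice): max(4, 2, -47) = 4
F (Bob): min(33, 4, 26) = 4
J (Alice): max(22, 22, 0) = 22
K (Alice): max(-6, 49, -42) = 49
I (Bob): min(22, 49, 39) = 22
Root (Alice): max(7, 4, 22) = 22
Alice picks the child with the highest value: I (value 22).

I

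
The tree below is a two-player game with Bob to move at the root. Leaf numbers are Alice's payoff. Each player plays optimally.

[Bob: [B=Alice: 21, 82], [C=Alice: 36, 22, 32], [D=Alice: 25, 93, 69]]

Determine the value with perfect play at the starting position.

B (Alice): max(21, 82) = 82
C (Alice): max(36, 22, 32) = 36
D (Alice): max(25, 93, 69) = 93
Root (Bob): min(82, 36, 93) = 36

36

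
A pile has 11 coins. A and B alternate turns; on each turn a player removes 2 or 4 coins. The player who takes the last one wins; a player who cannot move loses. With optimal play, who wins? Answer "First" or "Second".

Compute winning (W) and losing (L) positions by backward induction:
i:   0  1  2  3  4  5  6  7  8  9 10 11
     L  L  W  W  W  W  L  L  W  W  W  W
Position 11 is W, so the first player wins.

First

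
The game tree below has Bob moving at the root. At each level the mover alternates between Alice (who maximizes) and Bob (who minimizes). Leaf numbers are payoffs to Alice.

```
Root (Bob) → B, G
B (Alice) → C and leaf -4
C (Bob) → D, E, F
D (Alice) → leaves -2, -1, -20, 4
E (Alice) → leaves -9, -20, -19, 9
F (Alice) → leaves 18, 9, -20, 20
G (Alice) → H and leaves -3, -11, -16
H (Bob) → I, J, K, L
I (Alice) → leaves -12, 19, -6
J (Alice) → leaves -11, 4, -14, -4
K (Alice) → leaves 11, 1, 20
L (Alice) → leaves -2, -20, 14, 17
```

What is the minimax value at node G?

I: max(-12, 19, -6) = 19
J: max(-11, 4, -14, -4) = 4
K: max(11, 1, 20) = 20
L: max(-2, -20, 14, 17) = 17
H: min(19, 4, 20, 17) = 4
G: max(4, -3, -11, -16) = 4

4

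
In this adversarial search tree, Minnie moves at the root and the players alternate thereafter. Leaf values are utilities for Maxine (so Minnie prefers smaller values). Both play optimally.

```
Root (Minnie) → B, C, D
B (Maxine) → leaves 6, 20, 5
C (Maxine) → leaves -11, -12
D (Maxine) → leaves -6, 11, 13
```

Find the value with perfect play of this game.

-11

B (Maxine): max(6, 20, 5) = 20
C (Maxine): max(-11, -12) = -11
D (Maxine): max(-6, 11, 13) = 13
Root (Minnie): min(20, -11, 13) = -11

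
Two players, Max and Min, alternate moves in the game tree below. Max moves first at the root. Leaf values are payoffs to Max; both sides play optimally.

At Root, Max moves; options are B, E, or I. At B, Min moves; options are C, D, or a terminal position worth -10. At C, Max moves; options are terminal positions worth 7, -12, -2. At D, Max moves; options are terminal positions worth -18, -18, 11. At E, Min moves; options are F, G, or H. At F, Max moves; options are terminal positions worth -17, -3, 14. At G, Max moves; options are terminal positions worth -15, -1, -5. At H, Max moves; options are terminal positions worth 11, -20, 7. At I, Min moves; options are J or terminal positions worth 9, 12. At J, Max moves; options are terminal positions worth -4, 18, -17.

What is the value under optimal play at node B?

-10

C: max(7, -12, -2) = 7
D: max(-18, -18, 11) = 11
B: min(7, 11, -10) = -10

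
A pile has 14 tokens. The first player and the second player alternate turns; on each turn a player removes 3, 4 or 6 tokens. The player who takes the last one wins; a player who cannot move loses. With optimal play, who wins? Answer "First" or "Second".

First

Mark each pile size as W (mover wins) or L (mover loses):
i:   0  1  2  3  4  5  6  7  8  9 10 11 12 13 14
     L  L  L  W  W  W  W  W  W  L  L  L  W  W  W
Position 14 is W, so the first player wins.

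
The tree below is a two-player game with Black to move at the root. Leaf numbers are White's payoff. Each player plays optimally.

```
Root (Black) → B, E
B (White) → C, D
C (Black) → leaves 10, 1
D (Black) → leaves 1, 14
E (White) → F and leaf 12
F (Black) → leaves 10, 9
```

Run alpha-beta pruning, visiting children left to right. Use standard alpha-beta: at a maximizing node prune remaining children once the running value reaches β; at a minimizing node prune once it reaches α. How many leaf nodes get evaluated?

5

C [α=-∞,β=+∞]: v=1
D [α=1,β=+∞]: v=1 after child 1 ≤ α → α-cutoff, skip 1
B [α=-∞,β=+∞]: v=1
F [α=-∞,β=1]: v=9
E [α=-∞,β=1]: v=9 after child 1 ≥ β → β-cutoff, skip 1
Root [α=-∞,β=+∞]: v=1
Leaves evaluated: 5 of 7.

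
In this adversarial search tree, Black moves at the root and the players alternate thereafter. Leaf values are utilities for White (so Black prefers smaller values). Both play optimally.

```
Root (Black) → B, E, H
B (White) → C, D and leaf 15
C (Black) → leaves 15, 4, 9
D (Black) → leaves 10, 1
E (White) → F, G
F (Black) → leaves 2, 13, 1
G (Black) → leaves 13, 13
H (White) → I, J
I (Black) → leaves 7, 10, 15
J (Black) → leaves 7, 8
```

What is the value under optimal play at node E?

F: min(2, 13, 1) = 1
G: min(13, 13) = 13
E: max(1, 13) = 13

13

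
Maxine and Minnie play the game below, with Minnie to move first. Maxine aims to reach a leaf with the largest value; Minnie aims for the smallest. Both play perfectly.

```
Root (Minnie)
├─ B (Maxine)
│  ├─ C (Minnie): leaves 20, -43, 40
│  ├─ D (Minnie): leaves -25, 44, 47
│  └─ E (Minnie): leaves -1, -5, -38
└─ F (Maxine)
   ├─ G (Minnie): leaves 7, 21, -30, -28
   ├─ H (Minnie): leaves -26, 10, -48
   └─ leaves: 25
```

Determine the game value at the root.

-25

C (Minnie): min(20, -43, 40) = -43
D (Minnie): min(-25, 44, 47) = -25
E (Minnie): min(-1, -5, -38) = -38
B (Maxine): max(-43, -25, -38) = -25
G (Minnie): min(7, 21, -30, -28) = -30
H (Minnie): min(-26, 10, -48) = -48
F (Maxine): max(-30, -48, 25) = 25
Root (Minnie): min(-25, 25) = -25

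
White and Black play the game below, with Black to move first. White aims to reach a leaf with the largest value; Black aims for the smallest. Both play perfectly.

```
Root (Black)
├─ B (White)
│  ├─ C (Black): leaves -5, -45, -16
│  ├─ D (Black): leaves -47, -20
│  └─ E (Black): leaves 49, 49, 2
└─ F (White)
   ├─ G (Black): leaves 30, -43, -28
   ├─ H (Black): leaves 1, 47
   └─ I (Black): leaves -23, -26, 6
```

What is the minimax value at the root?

1

C (Black): min(-5, -45, -16) = -45
D (Black): min(-47, -20) = -47
E (Black): min(49, 49, 2) = 2
B (White): max(-45, -47, 2) = 2
G (Black): min(30, -43, -28) = -43
H (Black): min(1, 47) = 1
I (Black): min(-23, -26, 6) = -26
F (White): max(-43, 1, -26) = 1
Root (Black): min(2, 1) = 1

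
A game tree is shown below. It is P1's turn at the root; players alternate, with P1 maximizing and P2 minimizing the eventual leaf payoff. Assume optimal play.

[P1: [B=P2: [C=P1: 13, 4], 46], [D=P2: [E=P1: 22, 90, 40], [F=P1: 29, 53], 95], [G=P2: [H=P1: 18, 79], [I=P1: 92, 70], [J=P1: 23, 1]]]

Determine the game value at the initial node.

C (P1): max(13, 4) = 13
B (P2): min(13, 46) = 13
E (P1): max(22, 90, 40) = 90
F (P1): max(29, 53) = 53
D (P2): min(90, 53, 95) = 53
H (P1): max(18, 79) = 79
I (P1): max(92, 70) = 92
J (P1): max(23, 1) = 23
G (P2): min(79, 92, 23) = 23
Root (P1): max(13, 53, 23) = 53

53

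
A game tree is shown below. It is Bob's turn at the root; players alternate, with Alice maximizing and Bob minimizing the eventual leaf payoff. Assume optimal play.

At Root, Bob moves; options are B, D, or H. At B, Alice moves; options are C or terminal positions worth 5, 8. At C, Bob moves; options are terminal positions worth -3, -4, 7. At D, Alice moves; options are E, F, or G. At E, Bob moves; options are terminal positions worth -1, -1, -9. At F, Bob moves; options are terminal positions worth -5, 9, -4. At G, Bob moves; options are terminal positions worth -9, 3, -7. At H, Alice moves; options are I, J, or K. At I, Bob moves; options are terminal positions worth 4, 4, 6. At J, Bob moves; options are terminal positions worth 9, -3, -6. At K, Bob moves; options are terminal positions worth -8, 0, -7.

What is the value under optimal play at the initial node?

C (Bob): min(-3, -4, 7) = -4
B (Alice): max(-4, 5, 8) = 8
E (Bob): min(-1, -1, -9) = -9
F (Bob): min(-5, 9, -4) = -5
G (Bob): min(-9, 3, -7) = -9
D (Alice): max(-9, -5, -9) = -5
I (Bob): min(4, 4, 6) = 4
J (Bob): min(9, -3, -6) = -6
K (Bob): min(-8, 0, -7) = -8
H (Alice): max(4, -6, -8) = 4
Root (Bob): min(8, -5, 4) = -5

-5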